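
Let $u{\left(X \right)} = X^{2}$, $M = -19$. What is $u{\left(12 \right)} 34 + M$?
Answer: $4877$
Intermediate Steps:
$u{\left(12 \right)} 34 + M = 12^{2} \cdot 34 - 19 = 144 \cdot 34 - 19 = 4896 - 19 = 4877$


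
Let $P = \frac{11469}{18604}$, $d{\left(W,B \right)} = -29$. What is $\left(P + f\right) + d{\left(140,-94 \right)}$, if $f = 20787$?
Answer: $\frac{386193301}{18604} \approx 20759.0$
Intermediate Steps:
$P = \frac{11469}{18604}$ ($P = 11469 \cdot \frac{1}{18604} = \frac{11469}{18604} \approx 0.61648$)
$\left(P + f\right) + d{\left(140,-94 \right)} = \left(\frac{11469}{18604} + 20787\right) - 29 = \frac{386732817}{18604} - 29 = \frac{386193301}{18604}$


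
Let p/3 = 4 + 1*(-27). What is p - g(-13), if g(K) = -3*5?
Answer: -54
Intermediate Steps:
p = -69 (p = 3*(4 + 1*(-27)) = 3*(4 - 27) = 3*(-23) = -69)
g(K) = -15
p - g(-13) = -69 - 1*(-15) = -69 + 15 = -54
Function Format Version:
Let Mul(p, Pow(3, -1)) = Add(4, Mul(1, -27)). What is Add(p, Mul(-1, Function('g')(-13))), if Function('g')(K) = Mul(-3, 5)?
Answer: -54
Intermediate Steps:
p = -69 (p = Mul(3, Add(4, Mul(1, -27))) = Mul(3, Add(4, -27)) = Mul(3, -23) = -69)
Function('g')(K) = -15
Add(p, Mul(-1, Function('g')(-13))) = Add(-69, Mul(-1, -15)) = Add(-69, 15) = -54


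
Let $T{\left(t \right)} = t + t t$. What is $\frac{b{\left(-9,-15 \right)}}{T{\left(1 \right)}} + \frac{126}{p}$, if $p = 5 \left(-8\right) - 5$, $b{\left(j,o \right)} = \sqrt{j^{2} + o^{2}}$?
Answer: $- \frac{14}{5} + \frac{3 \sqrt{34}}{2} \approx 5.9464$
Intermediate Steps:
$T{\left(t \right)} = t + t^{2}$
$p = -45$ ($p = -40 - 5 = -45$)
$\frac{b{\left(-9,-15 \right)}}{T{\left(1 \right)}} + \frac{126}{p} = \frac{\sqrt{\left(-9\right)^{2} + \left(-15\right)^{2}}}{1 \left(1 + 1\right)} + \frac{126}{-45} = \frac{\sqrt{81 + 225}}{1 \cdot 2} + 126 \left(- \frac{1}{45}\right) = \frac{\sqrt{306}}{2} - \frac{14}{5} = 3 \sqrt{34} \cdot \frac{1}{2} - \frac{14}{5} = \frac{3 \sqrt{34}}{2} - \frac{14}{5} = - \frac{14}{5} + \frac{3 \sqrt{34}}{2}$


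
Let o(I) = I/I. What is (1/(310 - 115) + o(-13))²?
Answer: 38416/38025 ≈ 1.0103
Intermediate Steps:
o(I) = 1
(1/(310 - 115) + o(-13))² = (1/(310 - 115) + 1)² = (1/195 + 1)² = (196/195)² = 38416/38025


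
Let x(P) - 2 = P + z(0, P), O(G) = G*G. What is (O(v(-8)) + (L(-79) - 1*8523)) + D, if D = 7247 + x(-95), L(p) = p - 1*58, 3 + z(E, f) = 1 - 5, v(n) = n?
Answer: -1449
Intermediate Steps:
O(G) = G²
z(E, f) = -7 (z(E, f) = -3 + (1 - 5) = -3 - 4 = -7)
L(p) = -58 + p (L(p) = p - 58 = -58 + p)
x(P) = -5 + P (x(P) = 2 + (P - 7) = 2 + (-7 + P) = -5 + P)
D = 7147 (D = 7247 + (-5 - 95) = 7247 - 100 = 7147)
(O(v(-8)) + (L(-79) - 1*8523)) + D = ((-8)² + ((-58 - 79) - 1*8523)) + 7147 = (64 + (-137 - 8523)) + 7147 = (64 - 8660) + 7147 = -8596 + 7147 = -1449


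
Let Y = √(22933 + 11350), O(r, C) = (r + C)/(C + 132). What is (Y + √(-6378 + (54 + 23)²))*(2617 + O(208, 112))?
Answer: 159717*√34283/61 + 159717*I*√449/61 ≈ 4.848e+5 + 55481.0*I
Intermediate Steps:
O(r, C) = (C + r)/(132 + C)
Y = √34283 ≈ 185.16
(Y + √(-6378 + (54 + 23)²))*(2617 + O(208, 112)) = (√34283 + √(-6378 + (54 + 23)²))*(2617 + (112 + 208)/(132 + 112)) = (√34283 + √(-6378 + 77²))*(2617 + 320/244) = (√34283 + √(-6378 + 5929))*(2617 + (1/244)*320) = (√34283 + √(-449))*(2617 + 80/61) = (√34283 + I*√449)*(159717/61) = 159717*√34283/61 + 159717*I*√449/61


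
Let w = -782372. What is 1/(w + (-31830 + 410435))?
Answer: -1/403767 ≈ -2.4767e-6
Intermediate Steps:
1/(w + (-31830 + 410435)) = 1/(-782372 + (-31830 + 410435)) = 1/(-782372 + 378605) = 1/(-403767) = -1/403767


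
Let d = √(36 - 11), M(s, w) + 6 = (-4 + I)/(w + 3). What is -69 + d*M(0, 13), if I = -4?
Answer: -203/2 ≈ -101.50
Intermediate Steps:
M(s, w) = -6 - 8/(3 + w) (M(s, w) = -6 + (-4 - 4)/(w + 3) = -6 - 8/(3 + w))
d = 5 (d = √25 = 5)
-69 + d*M(0, 13) = -69 + 5*(2*(-13 - 3*13)/(3 + 13)) = -69 + 5*(2*(-13 - 39)/16) = -69 + 5*(2*(1/16)*(-52)) = -69 + 5*(-13/2) = -69 - 65/2 = -203/2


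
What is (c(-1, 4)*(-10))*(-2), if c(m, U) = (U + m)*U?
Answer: 240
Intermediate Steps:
c(m, U) = U*(U + m)
(c(-1, 4)*(-10))*(-2) = ((4*(4 - 1))*(-10))*(-2) = ((4*3)*(-10))*(-2) = (12*(-10))*(-2) = -120*(-2) = 240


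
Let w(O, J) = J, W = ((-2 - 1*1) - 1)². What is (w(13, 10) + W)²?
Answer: 676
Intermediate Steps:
W = 16 (W = ((-2 - 1) - 1)² = (-3 - 1)² = (-4)² = 16)
(w(13, 10) + W)² = (10 + 16)² = 26² = 676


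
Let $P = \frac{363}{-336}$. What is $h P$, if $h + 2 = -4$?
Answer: $\frac{363}{56} \approx 6.4821$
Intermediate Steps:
$h = -6$ ($h = -2 - 4 = -6$)
$P = - \frac{121}{112}$ ($P = 363 \left(- \frac{1}{336}\right) = - \frac{121}{112} \approx -1.0804$)
$h P = \left(-6\right) \left(- \frac{121}{112}\right) = \frac{363}{56}$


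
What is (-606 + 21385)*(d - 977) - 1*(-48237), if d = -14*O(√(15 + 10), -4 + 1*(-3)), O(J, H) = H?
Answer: -18216504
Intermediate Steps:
d = 98 (d = -14*(-4 + 1*(-3)) = -14*(-4 - 3) = -14*(-7) = 98)
(-606 + 21385)*(d - 977) - 1*(-48237) = (-606 + 21385)*(98 - 977) - 1*(-48237) = 20779*(-879) + 48237 = -18264741 + 48237 = -18216504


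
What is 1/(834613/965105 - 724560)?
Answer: -50795/36803981273 ≈ -1.3801e-6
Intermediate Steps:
1/(834613/965105 - 724560) = 1/(834613*(1/965105) - 724560) = 1/(43927/50795 - 724560) = 1/(-36803981273/50795) = -50795/36803981273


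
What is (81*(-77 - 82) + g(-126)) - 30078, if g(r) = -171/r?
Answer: -601379/14 ≈ -42956.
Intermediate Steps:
(81*(-77 - 82) + g(-126)) - 30078 = (81*(-77 - 82) - 171/(-126)) - 30078 = (81*(-159) - 171*(-1/126)) - 30078 = (-12879 + 19/14) - 30078 = -180287/14 - 30078 = -601379/14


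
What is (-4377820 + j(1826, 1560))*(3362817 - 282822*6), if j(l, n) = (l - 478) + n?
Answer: -7288100277120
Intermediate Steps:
j(l, n) = -478 + l + n (j(l, n) = (-478 + l) + n = -478 + l + n)
(-4377820 + j(1826, 1560))*(3362817 - 282822*6) = (-4377820 + (-478 + 1826 + 1560))*(3362817 - 282822*6) = (-4377820 + 2908)*(3362817 - 1696932) = -4374912*1665885 = -7288100277120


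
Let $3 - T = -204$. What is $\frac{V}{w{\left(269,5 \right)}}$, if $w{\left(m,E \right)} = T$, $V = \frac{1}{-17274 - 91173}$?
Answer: $- \frac{1}{22448529} \approx -4.4546 \cdot 10^{-8}$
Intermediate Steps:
$V = - \frac{1}{108447}$ ($V = \frac{1}{-108447} = - \frac{1}{108447} \approx -9.2211 \cdot 10^{-6}$)
$T = 207$ ($T = 3 - -204 = 3 + 204 = 207$)
$w{\left(m,E \right)} = 207$
$\frac{V}{w{\left(269,5 \right)}} = - \frac{1}{108447 \cdot 207} = \left(- \frac{1}{108447}\right) \frac{1}{207} = - \frac{1}{22448529}$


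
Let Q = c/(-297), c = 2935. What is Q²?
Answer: 8614225/88209 ≈ 97.657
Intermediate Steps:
Q = -2935/297 (Q = 2935/(-297) = 2935*(-1/297) = -2935/297 ≈ -9.8822)
Q² = (-2935/297)² = 8614225/88209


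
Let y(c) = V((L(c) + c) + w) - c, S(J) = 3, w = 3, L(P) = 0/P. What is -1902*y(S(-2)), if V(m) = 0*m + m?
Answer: -5706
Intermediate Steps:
L(P) = 0
V(m) = m (V(m) = 0 + m = m)
y(c) = 3 (y(c) = ((0 + c) + 3) - c = (c + 3) - c = (3 + c) - c = 3)
-1902*y(S(-2)) = -1902*3 = -5706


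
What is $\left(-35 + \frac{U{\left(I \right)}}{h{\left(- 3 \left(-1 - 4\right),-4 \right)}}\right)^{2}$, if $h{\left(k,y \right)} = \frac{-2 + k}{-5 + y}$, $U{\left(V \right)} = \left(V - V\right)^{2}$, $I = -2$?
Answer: $1225$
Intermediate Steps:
$U{\left(V \right)} = 0$ ($U{\left(V \right)} = 0^{2} = 0$)
$h{\left(k,y \right)} = \frac{-2 + k}{-5 + y}$
$\left(-35 + \frac{U{\left(I \right)}}{h{\left(- 3 \left(-1 - 4\right),-4 \right)}}\right)^{2} = \left(-35 + \frac{0}{\frac{1}{-5 - 4} \left(-2 - 3 \left(-1 - 4\right)\right)}\right)^{2} = \left(-35 + \frac{0}{\frac{1}{-9} \left(-2 - -15\right)}\right)^{2} = \left(-35 + \frac{0}{\left(- \frac{1}{9}\right) \left(-2 + 15\right)}\right)^{2} = \left(-35 + \frac{0}{\left(- \frac{1}{9}\right) 13}\right)^{2} = \left(-35 + \frac{0}{- \frac{13}{9}}\right)^{2} = \left(-35 + 0 \left(- \frac{9}{13}\right)\right)^{2} = \left(-35 + 0\right)^{2} = \left(-35\right)^{2} = 1225$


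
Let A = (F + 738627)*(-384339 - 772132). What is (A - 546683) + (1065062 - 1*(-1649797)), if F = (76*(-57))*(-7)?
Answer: -889267363745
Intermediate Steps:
F = 30324 (F = -4332*(-7) = 30324)
A = -889269531921 (A = (30324 + 738627)*(-384339 - 772132) = 768951*(-1156471) = -889269531921)
(A - 546683) + (1065062 - 1*(-1649797)) = (-889269531921 - 546683) + (1065062 - 1*(-1649797)) = -889270078604 + (1065062 + 1649797) = -889270078604 + 2714859 = -889267363745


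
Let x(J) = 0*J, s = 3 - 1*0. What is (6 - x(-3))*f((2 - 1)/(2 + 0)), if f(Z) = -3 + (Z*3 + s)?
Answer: 9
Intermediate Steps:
s = 3 (s = 3 + 0 = 3)
x(J) = 0
f(Z) = 3*Z (f(Z) = -3 + (Z*3 + 3) = -3 + (3*Z + 3) = -3 + (3 + 3*Z) = 3*Z)
(6 - x(-3))*f((2 - 1)/(2 + 0)) = (6 - 1*0)*(3*((2 - 1)/(2 + 0))) = (6 + 0)*(3*(1/2)) = 6*(3*(1*(½))) = 6*(3*(½)) = 6*(3/2) = 9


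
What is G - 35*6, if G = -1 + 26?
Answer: -185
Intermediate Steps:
G = 25
G - 35*6 = 25 - 35*6 = 25 - 210 = -185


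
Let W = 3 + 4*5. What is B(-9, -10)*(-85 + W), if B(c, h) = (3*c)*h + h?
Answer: -16120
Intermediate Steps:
B(c, h) = h + 3*c*h (B(c, h) = 3*c*h + h = h + 3*c*h)
W = 23 (W = 3 + 20 = 23)
B(-9, -10)*(-85 + W) = (-10*(1 + 3*(-9)))*(-85 + 23) = -10*(1 - 27)*(-62) = -10*(-26)*(-62) = 260*(-62) = -16120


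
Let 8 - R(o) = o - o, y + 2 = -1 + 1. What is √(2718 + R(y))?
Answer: √2726 ≈ 52.211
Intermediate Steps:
y = -2 (y = -2 + (-1 + 1) = -2 + 0 = -2)
R(o) = 8 (R(o) = 8 - (o - o) = 8 - 1*0 = 8 + 0 = 8)
√(2718 + R(y)) = √(2718 + 8) = √2726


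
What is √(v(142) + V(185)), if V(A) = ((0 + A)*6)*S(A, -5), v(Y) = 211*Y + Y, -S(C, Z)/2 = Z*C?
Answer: 2*√520901 ≈ 1443.5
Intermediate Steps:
S(C, Z) = -2*C*Z (S(C, Z) = -2*Z*C = -2*C*Z)
v(Y) = 212*Y
V(A) = 60*A² (V(A) = ((0 + A)*6)*(-2*A*(-5)) = (A*6)*(10*A) = (6*A)*(10*A) = 60*A²)
√(v(142) + V(185)) = √(212*142 + 60*185²) = √(30104 + 60*34225) = √(30104 + 2053500) = √2083604 = 2*√520901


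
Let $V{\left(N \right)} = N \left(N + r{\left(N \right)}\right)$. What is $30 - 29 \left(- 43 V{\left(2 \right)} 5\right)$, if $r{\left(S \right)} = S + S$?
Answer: $74850$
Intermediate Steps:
$r{\left(S \right)} = 2 S$
$V{\left(N \right)} = 3 N^{2}$ ($V{\left(N \right)} = N \left(N + 2 N\right) = N 3 N = 3 N^{2}$)
$30 - 29 \left(- 43 V{\left(2 \right)} 5\right) = 30 - 29 \left(- 43 \cdot 3 \cdot 2^{2} \cdot 5\right) = 30 - 29 \left(- 43 \cdot 3 \cdot 4 \cdot 5\right) = 30 - 29 \left(- 43 \cdot 12 \cdot 5\right) = 30 - 29 \left(\left(-43\right) 60\right) = 30 - -74820 = 30 + 74820 = 74850$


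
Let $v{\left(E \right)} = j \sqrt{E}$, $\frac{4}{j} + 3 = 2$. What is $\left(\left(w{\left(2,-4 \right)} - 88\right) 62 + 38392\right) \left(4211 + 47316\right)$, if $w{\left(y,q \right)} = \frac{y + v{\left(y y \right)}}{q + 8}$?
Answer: $1692301261$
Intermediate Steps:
$j = -4$ ($j = \frac{4}{-3 + 2} = \frac{4}{-1} = 4 \left(-1\right) = -4$)
$v{\left(E \right)} = - 4 \sqrt{E}$
$w{\left(y,q \right)} = \frac{y - 4 \sqrt{y^{2}}}{8 + q}$ ($w{\left(y,q \right)} = \frac{y - 4 \sqrt{y y}}{q + 8} = \frac{y - 4 \sqrt{y^{2}}}{8 + q}$)
$\left(\left(w{\left(2,-4 \right)} - 88\right) 62 + 38392\right) \left(4211 + 47316\right) = \left(\left(\frac{2 - 4 \sqrt{2^{2}}}{8 - 4} - 88\right) 62 + 38392\right) \left(4211 + 47316\right) = \left(\left(\frac{2 - 4 \sqrt{4}}{4} - 88\right) 62 + 38392\right) 51527 = \left(\left(\frac{2 - 8}{4} - 88\right) 62 + 38392\right) 51527 = \left(\left(\frac{1}{4} \left(-6\right) - 88\right) 62 + 38392\right) 51527 = \left(\left(- \frac{3}{2} - 88\right) 62 + 38392\right) 51527 = \left(\left(- \frac{179}{2}\right) 62 + 38392\right) 51527 = \left(-5549 + 38392\right) 51527 = 32843 \cdot 51527 = 1692301261$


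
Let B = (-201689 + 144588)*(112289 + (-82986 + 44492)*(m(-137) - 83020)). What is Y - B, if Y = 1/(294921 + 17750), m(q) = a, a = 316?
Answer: 56841586527866860116/312671 ≈ 1.8179e+14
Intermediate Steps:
m(q) = 316
Y = 1/312671 ≈ 3.1982e-6
B = -181793599431565 (B = (-201689 + 144588)*(112289 + (-82986 + 44492)*(316 - 83020)) = -57101*(112289 - 38494*(-82704)) = -57101*(112289 + 3183607776) = -57101*3183720065 = -181793599431565)
Y - B = 1/312671 - 1*(-181793599431565) = 1/312671 + 181793599431565 = 56841586527866860116/312671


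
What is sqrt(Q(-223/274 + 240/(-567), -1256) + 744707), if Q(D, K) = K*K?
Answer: 3*sqrt(258027) ≈ 1523.9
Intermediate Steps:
Q(D, K) = K**2
sqrt(Q(-223/274 + 240/(-567), -1256) + 744707) = sqrt((-1256)**2 + 744707) = sqrt(1577536 + 744707) = sqrt(2322243) = 3*sqrt(258027)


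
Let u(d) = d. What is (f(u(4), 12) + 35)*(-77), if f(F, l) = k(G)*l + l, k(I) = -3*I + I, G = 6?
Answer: 7469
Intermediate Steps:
k(I) = -2*I
f(F, l) = -11*l (f(F, l) = (-2*6)*l + l = -12*l + l = -11*l)
(f(u(4), 12) + 35)*(-77) = (-11*12 + 35)*(-77) = (-132 + 35)*(-77) = -97*(-77) = 7469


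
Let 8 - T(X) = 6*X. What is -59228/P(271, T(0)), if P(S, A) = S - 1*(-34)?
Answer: -59228/305 ≈ -194.19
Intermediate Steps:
T(X) = 8 - 6*X
P(S, A) = 34 + S (P(S, A) = S + 34 = 34 + S)
-59228/P(271, T(0)) = -59228/(34 + 271) = -59228/305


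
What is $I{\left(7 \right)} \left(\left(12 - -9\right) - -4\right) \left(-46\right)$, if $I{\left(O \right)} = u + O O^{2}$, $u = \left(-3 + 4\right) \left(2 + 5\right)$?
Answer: $-402500$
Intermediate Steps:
$u = 7$ ($u = 1 \cdot 7 = 7$)
$I{\left(O \right)} = 7 + O^{3}$ ($I{\left(O \right)} = 7 + O O^{2} = 7 + O^{3}$)
$I{\left(7 \right)} \left(\left(12 - -9\right) - -4\right) \left(-46\right) = \left(7 + 7^{3}\right) \left(\left(12 - -9\right) - -4\right) \left(-46\right) = \left(7 + 343\right) \left(\left(12 + 9\right) + 4\right) \left(-46\right) = 350 \left(21 + 4\right) \left(-46\right) = 350 \cdot 25 \left(-46\right) = 8750 \left(-46\right) = -402500$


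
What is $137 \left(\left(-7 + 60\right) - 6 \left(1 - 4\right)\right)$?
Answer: $9727$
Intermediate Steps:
$137 \left(\left(-7 + 60\right) - 6 \left(1 - 4\right)\right) = 137 \left(53 - -18\right) = 137 \left(53 + 18\right) = 137 \cdot 71 = 9727$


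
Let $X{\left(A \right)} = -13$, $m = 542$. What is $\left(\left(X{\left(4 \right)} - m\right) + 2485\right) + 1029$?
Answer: $2959$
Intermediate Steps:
$\left(\left(X{\left(4 \right)} - m\right) + 2485\right) + 1029 = \left(\left(-13 - 542\right) + 2485\right) + 1029 = \left(-555 + 2485\right) + 1029 = 1930 + 1029 = 2959$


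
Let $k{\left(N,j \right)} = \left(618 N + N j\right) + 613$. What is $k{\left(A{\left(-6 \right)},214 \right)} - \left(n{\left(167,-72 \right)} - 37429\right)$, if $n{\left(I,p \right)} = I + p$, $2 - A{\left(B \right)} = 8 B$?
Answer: $79547$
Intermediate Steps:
$A{\left(B \right)} = 2 - 8 B$
$k{\left(N,j \right)} = 613 + 618 N + N j$
$k{\left(A{\left(-6 \right)},214 \right)} - \left(n{\left(167,-72 \right)} - 37429\right) = \left(613 + 618 \left(2 - -48\right) + \left(2 - -48\right) 214\right) - \left(\left(167 - 72\right) - 37429\right) = \left(613 + 618 \left(2 + 48\right) + \left(2 + 48\right) 214\right) - \left(95 - 37429\right) = \left(613 + 618 \cdot 50 + 50 \cdot 214\right) - -37334 = \left(613 + 30900 + 10700\right) + 37334 = 42213 + 37334 = 79547$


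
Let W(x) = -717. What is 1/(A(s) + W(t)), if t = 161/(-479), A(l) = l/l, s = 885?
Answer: -1/716 ≈ -0.0013966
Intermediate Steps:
A(l) = 1
t = -161/479 (t = 161*(-1/479) = -161/479 ≈ -0.33612)
1/(A(s) + W(t)) = 1/(1 - 717) = 1/(-716) = -1/716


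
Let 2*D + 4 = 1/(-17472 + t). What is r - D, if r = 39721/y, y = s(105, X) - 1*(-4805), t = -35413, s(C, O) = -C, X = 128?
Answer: 519553287/49711900 ≈ 10.451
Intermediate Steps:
y = 4700 (y = -1*105 - 1*(-4805) = -105 + 4805 = 4700)
r = 39721/4700 ≈ 8.4513
D = -211541/105770 (D = -2 + 1/(2*(-17472 - 35413)) = -2 + (1/2)/(-52885) = -2 + (1/2)*(-1/52885) = -2 - 1/105770 = -211541/105770 ≈ -2.0000)
r - D = 39721/4700 - 1*(-211541/105770) = 39721/4700 + 211541/105770 = 519553287/49711900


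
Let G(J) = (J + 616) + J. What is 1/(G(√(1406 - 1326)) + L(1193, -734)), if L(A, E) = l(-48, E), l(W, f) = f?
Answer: -59/6802 - 2*√5/3401 ≈ -0.0099889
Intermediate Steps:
L(A, E) = E
G(J) = 616 + 2*J (G(J) = (616 + J) + J = 616 + 2*J)
1/(G(√(1406 - 1326)) + L(1193, -734)) = 1/((616 + 2*√(1406 - 1326)) - 734) = 1/((616 + 2*√80) - 734) = 1/((616 + 2*(4*√5)) - 734) = 1/((616 + 8*√5) - 734) = 1/(-118 + 8*√5)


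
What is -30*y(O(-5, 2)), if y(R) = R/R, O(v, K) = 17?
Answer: -30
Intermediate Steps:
y(R) = 1
-30*y(O(-5, 2)) = -30*1 = -30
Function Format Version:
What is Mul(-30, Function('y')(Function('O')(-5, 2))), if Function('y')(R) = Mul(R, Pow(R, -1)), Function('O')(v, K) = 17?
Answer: -30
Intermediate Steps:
Function('y')(R) = 1
Mul(-30, Function('y')(Function('O')(-5, 2))) = Mul(-30, 1) = -30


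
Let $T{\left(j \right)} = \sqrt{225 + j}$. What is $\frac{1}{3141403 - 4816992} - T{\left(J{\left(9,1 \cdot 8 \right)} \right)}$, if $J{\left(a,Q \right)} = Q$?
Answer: $- \frac{1}{1675589} - \sqrt{233} \approx -15.264$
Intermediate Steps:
$\frac{1}{3141403 - 4816992} - T{\left(J{\left(9,1 \cdot 8 \right)} \right)} = \frac{1}{3141403 - 4816992} - \sqrt{225 + 1 \cdot 8} = \frac{1}{-1675589} - \sqrt{225 + 8} = - \frac{1}{1675589} - \sqrt{233}$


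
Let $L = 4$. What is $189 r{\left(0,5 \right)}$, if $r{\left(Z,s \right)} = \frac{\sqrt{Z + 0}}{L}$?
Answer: $0$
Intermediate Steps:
$r{\left(Z,s \right)} = \frac{\sqrt{Z}}{4}$ ($r{\left(Z,s \right)} = \frac{\sqrt{Z + 0}}{4} = \sqrt{Z} \frac{1}{4} = \frac{\sqrt{Z}}{4}$)
$189 r{\left(0,5 \right)} = 189 \frac{\sqrt{0}}{4} = 189 \cdot \frac{1}{4} \cdot 0 = 189 \cdot 0 = 0$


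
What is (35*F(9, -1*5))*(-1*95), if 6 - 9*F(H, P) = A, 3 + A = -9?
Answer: -6650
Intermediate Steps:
A = -12 (A = -3 - 9 = -12)
F(H, P) = 2 (F(H, P) = ⅔ - ⅑*(-12) = ⅔ + 4/3 = 2)
(35*F(9, -1*5))*(-1*95) = (35*2)*(-1*95) = 70*(-95) = -6650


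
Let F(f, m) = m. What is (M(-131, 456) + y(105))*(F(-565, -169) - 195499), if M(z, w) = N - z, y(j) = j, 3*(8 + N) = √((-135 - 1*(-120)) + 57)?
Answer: -44612304 - 195668*√42/3 ≈ -4.5035e+7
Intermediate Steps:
N = -8 + √42/3 (N = -8 + √((-135 - 1*(-120)) + 57)/3 = -8 + √((-135 + 120) + 57)/3 = -8 + √(-15 + 57)/3 = -8 + √42/3 ≈ -5.8398)
M(z, w) = -8 - z + √42/3 (M(z, w) = (-8 + √42/3) - z = -8 - z + √42/3)
(M(-131, 456) + y(105))*(F(-565, -169) - 195499) = ((-8 - 1*(-131) + √42/3) + 105)*(-169 - 195499) = ((-8 + 131 + √42/3) + 105)*(-195668) = ((123 + √42/3) + 105)*(-195668) = (228 + √42/3)*(-195668) = -44612304 - 195668*√42/3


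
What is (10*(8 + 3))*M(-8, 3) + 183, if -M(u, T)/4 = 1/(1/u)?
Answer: 3703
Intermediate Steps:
M(u, T) = -4*u
(10*(8 + 3))*M(-8, 3) + 183 = (10*(8 + 3))*(-4*(-8)) + 183 = (10*11)*32 + 183 = 110*32 + 183 = 3520 + 183 = 3703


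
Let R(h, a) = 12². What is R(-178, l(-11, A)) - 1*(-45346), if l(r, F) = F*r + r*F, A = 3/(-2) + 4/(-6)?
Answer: 45490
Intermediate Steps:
A = -13/6 (A = 3*(-½) + 4*(-⅙) = -3/2 - ⅔ = -13/6 ≈ -2.1667)
l(r, F) = 2*F*r (l(r, F) = F*r + F*r = 2*F*r)
R(h, a) = 144
R(-178, l(-11, A)) - 1*(-45346) = 144 - 1*(-45346) = 144 + 45346 = 45490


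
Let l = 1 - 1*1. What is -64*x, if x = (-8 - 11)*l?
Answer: 0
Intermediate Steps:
l = 0 (l = 1 - 1 = 0)
x = 0 (x = (-8 - 11)*0 = -19*0 = 0)
-64*x = -64*0 = 0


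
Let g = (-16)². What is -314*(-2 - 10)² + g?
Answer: -44960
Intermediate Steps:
g = 256
-314*(-2 - 10)² + g = -314*(-2 - 10)² + 256 = -314*(-12)² + 256 = -314*144 + 256 = -45216 + 256 = -44960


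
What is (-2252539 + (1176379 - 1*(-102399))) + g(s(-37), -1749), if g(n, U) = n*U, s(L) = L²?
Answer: -3368142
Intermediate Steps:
g(n, U) = U*n
(-2252539 + (1176379 - 1*(-102399))) + g(s(-37), -1749) = (-2252539 + (1176379 - 1*(-102399))) - 1749*(-37)² = (-2252539 + (1176379 + 102399)) - 1749*1369 = (-2252539 + 1278778) - 2394381 = -973761 - 2394381 = -3368142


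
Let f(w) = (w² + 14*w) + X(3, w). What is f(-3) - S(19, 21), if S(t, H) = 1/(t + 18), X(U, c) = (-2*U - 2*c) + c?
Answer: -1333/37 ≈ -36.027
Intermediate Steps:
X(U, c) = -c - 2*U
S(t, H) = 1/(18 + t)
f(w) = -6 + w² + 13*w (f(w) = (w² + 14*w) + (-w - 2*3) = (w² + 14*w) + (-w - 6) = (w² + 14*w) + (-6 - w) = -6 + w² + 13*w)
f(-3) - S(19, 21) = (-6 + (-3)² + 13*(-3)) - 1/(18 + 19) = (-6 + 9 - 39) - 1/37 = -36 - 1*1/37 = -36 - 1/37 = -1333/37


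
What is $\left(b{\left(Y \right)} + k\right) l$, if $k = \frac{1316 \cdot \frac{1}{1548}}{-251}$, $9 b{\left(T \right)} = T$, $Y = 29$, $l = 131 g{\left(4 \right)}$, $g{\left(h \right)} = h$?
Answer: $\frac{163838032}{97137} \approx 1686.7$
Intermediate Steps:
$l = 524$ ($l = 131 \cdot 4 = 524$)
$b{\left(T \right)} = \frac{T}{9}$
$k = - \frac{329}{97137}$ ($k = 1316 \cdot \frac{1}{1548} \left(- \frac{1}{251}\right) = \frac{329}{387} \left(- \frac{1}{251}\right) = - \frac{329}{97137} \approx -0.003387$)
$\left(b{\left(Y \right)} + k\right) l = \left(\frac{1}{9} \cdot 29 - \frac{329}{97137}\right) 524 = \left(\frac{29}{9} - \frac{329}{97137}\right) 524 = \frac{312668}{97137} \cdot 524 = \frac{163838032}{97137}$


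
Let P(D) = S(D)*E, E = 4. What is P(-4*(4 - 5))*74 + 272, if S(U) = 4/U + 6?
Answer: 2344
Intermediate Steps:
S(U) = 6 + 4/U
P(D) = 24 + 16/D (P(D) = (6 + 4/D)*4 = 24 + 16/D)
P(-4*(4 - 5))*74 + 272 = (24 + 16/((-4*(4 - 5))))*74 + 272 = (24 + 16/((-4*(-1))))*74 + 272 = (24 + 16/4)*74 + 272 = (24 + 16*(¼))*74 + 272 = (24 + 4)*74 + 272 = 28*74 + 272 = 2072 + 272 = 2344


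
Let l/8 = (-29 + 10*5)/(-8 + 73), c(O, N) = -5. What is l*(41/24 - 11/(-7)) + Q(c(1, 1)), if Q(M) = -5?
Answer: 226/65 ≈ 3.4769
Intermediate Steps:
l = 168/65 (l = 8*((-29 + 10*5)/(-8 + 73)) = 8*((-29 + 50)/65) = 8*(21*(1/65)) = 8*(21/65) = 168/65 ≈ 2.5846)
l*(41/24 - 11/(-7)) + Q(c(1, 1)) = 168*(41/24 - 11/(-7))/65 - 5 = 168*(41*(1/24) - 11*(-⅐))/65 - 5 = 168*(41/24 + 11/7)/65 - 5 = (168/65)*(551/168) - 5 = 551/65 - 5 = 226/65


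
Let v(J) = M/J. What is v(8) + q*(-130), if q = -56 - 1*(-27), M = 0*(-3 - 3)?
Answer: 3770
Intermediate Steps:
M = 0 (M = 0*(-6) = 0)
q = -29 (q = -56 + 27 = -29)
v(J) = 0 (v(J) = 0/J = 0)
v(8) + q*(-130) = 0 - 29*(-130) = 0 + 3770 = 3770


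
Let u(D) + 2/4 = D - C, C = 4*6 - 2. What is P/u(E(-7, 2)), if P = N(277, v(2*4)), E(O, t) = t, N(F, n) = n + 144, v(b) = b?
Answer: -304/41 ≈ -7.4146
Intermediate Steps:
N(F, n) = 144 + n
C = 22 (C = 24 - 2 = 22)
u(D) = -45/2 + D (u(D) = -½ + (D - 1*22) = -½ + (D - 22) = -½ + (-22 + D) = -45/2 + D)
P = 152 (P = 144 + 2*4 = 144 + 8 = 152)
P/u(E(-7, 2)) = 152/(-45/2 + 2) = 152/(-41/2) = 152*(-2/41) = -304/41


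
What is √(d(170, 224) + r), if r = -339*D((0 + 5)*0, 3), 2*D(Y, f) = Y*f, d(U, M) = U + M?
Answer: √394 ≈ 19.849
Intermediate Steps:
d(U, M) = M + U
D(Y, f) = Y*f/2 (D(Y, f) = (Y*f)/2 = Y*f/2)
r = 0 (r = -339*(0 + 5)*0*3/2 = -339*5*0*3/2 = -339*0*3/2 = -339*0 = 0)
√(d(170, 224) + r) = √((224 + 170) + 0) = √(394 + 0) = √394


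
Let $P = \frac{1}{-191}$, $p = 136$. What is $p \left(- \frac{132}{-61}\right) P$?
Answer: $- \frac{17952}{11651} \approx -1.5408$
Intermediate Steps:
$P = - \frac{1}{191} \approx -0.0052356$
$p \left(- \frac{132}{-61}\right) P = 136 \left(- \frac{132}{-61}\right) \left(- \frac{1}{191}\right) = 136 \left(\left(-132\right) \left(- \frac{1}{61}\right)\right) \left(- \frac{1}{191}\right) = 136 \cdot \frac{132}{61} \left(- \frac{1}{191}\right) = \frac{17952}{61} \left(- \frac{1}{191}\right) = - \frac{17952}{11651}$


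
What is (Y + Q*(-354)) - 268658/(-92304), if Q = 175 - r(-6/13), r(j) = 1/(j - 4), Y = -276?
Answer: -83386076419/1338408 ≈ -62302.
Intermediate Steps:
r(j) = 1/(-4 + j)
Q = 10163/58 (Q = 175 - 1/(-4 - 6/13) = 175 - 1/(-58/13) = 175 - 1*(-13/58) = 175 + 13/58 = 10163/58 ≈ 175.22)
(Y + Q*(-354)) - 268658/(-92304) = (-276 + (10163/58)*(-354)) - 268658/(-92304) = (-276 - 1798851/29) - 268658*(-1/92304) = -1806855/29 + 134329/46152 = -83386076419/1338408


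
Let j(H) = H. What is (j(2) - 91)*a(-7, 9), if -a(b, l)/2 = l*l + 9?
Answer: 16020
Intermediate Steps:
a(b, l) = -18 - 2*l**2 (a(b, l) = -2*(l*l + 9) = -2*(l**2 + 9) = -2*(9 + l**2) = -18 - 2*l**2)
(j(2) - 91)*a(-7, 9) = (2 - 91)*(-18 - 2*9**2) = -89*(-18 - 2*81) = -89*(-18 - 162) = -89*(-180) = 16020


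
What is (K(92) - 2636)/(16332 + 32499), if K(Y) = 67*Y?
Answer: 1176/16277 ≈ 0.072249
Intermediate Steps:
(K(92) - 2636)/(16332 + 32499) = (67*92 - 2636)/(16332 + 32499) = (6164 - 2636)/48831 = 3528*(1/48831) = 1176/16277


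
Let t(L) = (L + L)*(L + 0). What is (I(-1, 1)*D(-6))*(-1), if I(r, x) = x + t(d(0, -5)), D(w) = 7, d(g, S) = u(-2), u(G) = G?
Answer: -63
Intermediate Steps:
d(g, S) = -2
t(L) = 2*L² (t(L) = (2*L)*L = 2*L²)
I(r, x) = 8 + x (I(r, x) = x + 2*(-2)² = x + 2*4 = x + 8 = 8 + x)
(I(-1, 1)*D(-6))*(-1) = ((8 + 1)*7)*(-1) = (9*7)*(-1) = 63*(-1) = -63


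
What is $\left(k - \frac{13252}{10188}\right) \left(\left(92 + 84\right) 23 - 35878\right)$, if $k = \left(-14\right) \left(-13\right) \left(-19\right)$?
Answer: $\frac{93483001790}{849} \approx 1.1011 \cdot 10^{8}$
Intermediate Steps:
$k = -3458$ ($k = 182 \left(-19\right) = -3458$)
$\left(k - \frac{13252}{10188}\right) \left(\left(92 + 84\right) 23 - 35878\right) = \left(-3458 - \frac{13252}{10188}\right) \left(\left(92 + 84\right) 23 - 35878\right) = \left(-3458 - \frac{3313}{2547}\right) \left(176 \cdot 23 - 35878\right) = \left(-3458 - \frac{3313}{2547}\right) \left(4048 - 35878\right) = \left(- \frac{8810839}{2547}\right) \left(-31830\right) = \frac{93483001790}{849}$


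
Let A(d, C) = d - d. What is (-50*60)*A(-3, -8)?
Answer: 0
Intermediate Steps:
A(d, C) = 0
(-50*60)*A(-3, -8) = -50*60*0 = -3000*0 = 0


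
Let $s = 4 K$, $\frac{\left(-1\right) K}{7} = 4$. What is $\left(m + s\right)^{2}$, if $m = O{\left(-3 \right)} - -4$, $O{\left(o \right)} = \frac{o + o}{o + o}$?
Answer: $11449$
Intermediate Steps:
$K = -28$ ($K = \left(-7\right) 4 = -28$)
$O{\left(o \right)} = 1$ ($O{\left(o \right)} = \frac{2 o}{2 o} = 2 o \frac{1}{2 o} = 1$)
$m = 5$ ($m = 1 - -4 = 1 + 4 = 5$)
$s = -112$ ($s = 4 \left(-28\right) = -112$)
$\left(m + s\right)^{2} = \left(5 - 112\right)^{2} = \left(-107\right)^{2} = 11449$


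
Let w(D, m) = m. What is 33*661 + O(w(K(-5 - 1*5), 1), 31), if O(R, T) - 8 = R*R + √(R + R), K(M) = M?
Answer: 21822 + √2 ≈ 21823.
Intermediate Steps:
O(R, T) = 8 + R² + √2*√R (O(R, T) = 8 + (R*R + √(R + R)) = 8 + (R² + √(2*R)) = 8 + (R² + √2*√R) = 8 + R² + √2*√R)
33*661 + O(w(K(-5 - 1*5), 1), 31) = 33*661 + (8 + 1² + √2*√1) = 21813 + (8 + 1 + √2*1) = 21813 + (8 + 1 + √2) = 21813 + (9 + √2) = 21822 + √2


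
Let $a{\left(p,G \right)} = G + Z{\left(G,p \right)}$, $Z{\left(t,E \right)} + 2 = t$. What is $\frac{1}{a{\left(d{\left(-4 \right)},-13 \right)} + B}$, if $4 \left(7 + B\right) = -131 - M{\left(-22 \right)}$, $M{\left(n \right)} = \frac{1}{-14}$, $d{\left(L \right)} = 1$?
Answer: $- \frac{56}{3793} \approx -0.014764$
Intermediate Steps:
$Z{\left(t,E \right)} = -2 + t$
$M{\left(n \right)} = - \frac{1}{14}$
$a{\left(p,G \right)} = -2 + 2 G$ ($a{\left(p,G \right)} = G + \left(-2 + G\right) = -2 + 2 G$)
$B = - \frac{2225}{56}$ ($B = -7 + \frac{-131 - - \frac{1}{14}}{4} = -7 + \frac{-131 + \frac{1}{14}}{4} = -7 + \frac{1}{4} \left(- \frac{1833}{14}\right) = -7 - \frac{1833}{56} = - \frac{2225}{56} \approx -39.732$)
$\frac{1}{a{\left(d{\left(-4 \right)},-13 \right)} + B} = \frac{1}{\left(-2 + 2 \left(-13\right)\right) - \frac{2225}{56}} = \frac{1}{\left(-2 - 26\right) - \frac{2225}{56}} = \frac{1}{-28 - \frac{2225}{56}} = \frac{1}{- \frac{3793}{56}} = - \frac{56}{3793}$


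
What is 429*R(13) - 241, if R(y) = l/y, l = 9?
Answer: 56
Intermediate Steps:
R(y) = 9/y
429*R(13) - 241 = 429*(9/13) - 241 = 297 - 241 = 56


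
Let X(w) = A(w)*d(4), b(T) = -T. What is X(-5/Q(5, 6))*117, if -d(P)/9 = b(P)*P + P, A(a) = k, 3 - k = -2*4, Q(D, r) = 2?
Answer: 138996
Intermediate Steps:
k = 11 (k = 3 - (-2)*4 = 3 - 1*(-8) = 3 + 8 = 11)
A(a) = 11
d(P) = -9*P + 9*P² (d(P) = -9*((-P)*P + P) = -9*(-P² + P) = -9*(P - P²) = -9*P + 9*P²)
X(w) = 1188 (X(w) = 11*(9*4*(-1 + 4)) = 11*(9*4*3) = 11*108 = 1188)
X(-5/Q(5, 6))*117 = 1188*117 = 138996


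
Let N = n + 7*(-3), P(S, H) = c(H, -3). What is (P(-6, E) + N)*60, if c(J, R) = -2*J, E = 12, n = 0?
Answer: -2700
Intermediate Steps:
P(S, H) = -2*H
N = -21 (N = 0 + 7*(-3) = 0 - 21 = -21)
(P(-6, E) + N)*60 = (-2*12 - 21)*60 = (-24 - 21)*60 = -45*60 = -2700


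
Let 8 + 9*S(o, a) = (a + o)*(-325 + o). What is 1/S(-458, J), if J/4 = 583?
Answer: -9/1467350 ≈ -6.1335e-6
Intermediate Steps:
J = 2332 (J = 4*583 = 2332)
S(o, a) = -8/9 + (-325 + o)*(a + o)/9 (S(o, a) = -8/9 + ((a + o)*(-325 + o))/9 = -8/9 + ((-325 + o)*(a + o))/9 = -8/9 + (-325 + o)*(a + o)/9)
1/S(-458, J) = 1/(-8/9 - 325/9*2332 - 325/9*(-458) + (⅑)*(-458)² + (⅑)*2332*(-458)) = 1/(-8/9 - 757900/9 + 148850/9 + (⅑)*209764 - 1068056/9) = 1/(-8/9 - 757900/9 + 148850/9 + 209764/9 - 1068056/9) = 1/(-1467350/9) = -9/1467350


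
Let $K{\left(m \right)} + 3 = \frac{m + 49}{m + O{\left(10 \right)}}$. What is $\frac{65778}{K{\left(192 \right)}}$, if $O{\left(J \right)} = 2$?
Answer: $- \frac{12760932}{341} \approx -37422.0$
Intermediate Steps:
$K{\left(m \right)} = -3 + \frac{49 + m}{2 + m}$ ($K{\left(m \right)} = -3 + \frac{m + 49}{m + 2} = -3 + \frac{49 + m}{2 + m}$)
$\frac{65778}{K{\left(192 \right)}} = \frac{65778}{\frac{1}{2 + 192} \left(43 - 384\right)} = \frac{65778}{\frac{1}{194} \left(43 - 384\right)} = \frac{65778}{\frac{1}{194} \left(-341\right)} = \frac{65778}{- \frac{341}{194}} = 65778 \left(- \frac{194}{341}\right) = - \frac{12760932}{341}$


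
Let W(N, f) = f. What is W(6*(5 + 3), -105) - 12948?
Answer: -13053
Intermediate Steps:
W(6*(5 + 3), -105) - 12948 = -105 - 12948 = -13053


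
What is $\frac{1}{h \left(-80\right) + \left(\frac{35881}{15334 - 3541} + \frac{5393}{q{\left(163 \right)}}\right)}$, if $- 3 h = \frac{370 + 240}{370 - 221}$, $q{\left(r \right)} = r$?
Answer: $\frac{286416591}{41616535948} \approx 0.0068823$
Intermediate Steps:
$h = - \frac{610}{447}$ ($h = - \frac{\left(370 + 240\right) \frac{1}{370 - 221}}{3} = - \frac{610 \cdot \frac{1}{149}}{3} = \left(- \frac{1}{3}\right) \frac{610}{149} = - \frac{610}{447} \approx -1.3647$)
$\frac{1}{h \left(-80\right) + \left(\frac{35881}{15334 - 3541} + \frac{5393}{q{\left(163 \right)}}\right)} = \frac{1}{\left(- \frac{610}{447}\right) \left(-80\right) + \left(\frac{35881}{15334 - 3541} + \frac{5393}{163}\right)} = \frac{1}{\frac{48800}{447} + \left(\frac{35881}{15334 - 3541} + 5393 \cdot \frac{1}{163}\right)} = \frac{1}{\frac{48800}{447} + \left(\frac{35881}{11793} + \frac{5393}{163}\right)} = \frac{1}{\frac{48800}{447} + \frac{69448252}{1922259}} = \frac{1}{\frac{41616535948}{286416591}} = \frac{286416591}{41616535948}$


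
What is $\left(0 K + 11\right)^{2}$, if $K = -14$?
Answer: $121$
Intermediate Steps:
$\left(0 K + 11\right)^{2} = \left(0 \left(-14\right) + 11\right)^{2} = \left(0 + 11\right)^{2} = 11^{2} = 121$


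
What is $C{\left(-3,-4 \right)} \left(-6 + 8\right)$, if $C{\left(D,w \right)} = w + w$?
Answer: $-16$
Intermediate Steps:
$C{\left(D,w \right)} = 2 w$
$C{\left(-3,-4 \right)} \left(-6 + 8\right) = 2 \left(-4\right) \left(-6 + 8\right) = \left(-8\right) 2 = -16$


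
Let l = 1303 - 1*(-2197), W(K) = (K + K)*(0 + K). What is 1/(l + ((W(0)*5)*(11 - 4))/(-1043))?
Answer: 1/3500 ≈ 0.00028571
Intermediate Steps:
W(K) = 2*K² (W(K) = (2*K)*K = 2*K²)
l = 3500 (l = 1303 + 2197 = 3500)
1/(l + ((W(0)*5)*(11 - 4))/(-1043)) = 1/(3500 + (((2*0²)*5)*(11 - 4))/(-1043)) = 1/(3500 + (((2*0)*5)*7)*(-1/1043)) = 1/(3500 + ((0*5)*7)*(-1/1043)) = 1/(3500 + (0*7)*(-1/1043)) = 1/(3500 + 0*(-1/1043)) = 1/(3500 + 0) = 1/3500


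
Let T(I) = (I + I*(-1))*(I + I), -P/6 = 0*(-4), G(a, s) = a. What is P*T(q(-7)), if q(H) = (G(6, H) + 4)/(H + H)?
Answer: 0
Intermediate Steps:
P = 0 (P = -0*(-4) = -6*0 = 0)
q(H) = 5/H (q(H) = (6 + 4)/(H + H) = 10/((2*H)) = 10*(1/(2*H)) = 5/H)
T(I) = 0 (T(I) = (I - I)*(2*I) = 0*(2*I) = 0)
P*T(q(-7)) = 0*0 = 0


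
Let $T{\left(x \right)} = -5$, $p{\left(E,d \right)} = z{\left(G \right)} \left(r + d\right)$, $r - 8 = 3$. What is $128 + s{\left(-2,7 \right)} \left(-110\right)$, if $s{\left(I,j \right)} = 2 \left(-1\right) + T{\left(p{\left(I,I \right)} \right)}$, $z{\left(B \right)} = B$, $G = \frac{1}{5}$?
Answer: $898$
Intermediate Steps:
$G = \frac{1}{5} \approx 0.2$
$r = 11$ ($r = 8 + 3 = 11$)
$p{\left(E,d \right)} = \frac{11}{5} + \frac{d}{5}$ ($p{\left(E,d \right)} = \frac{11 + d}{5} = \frac{11}{5} + \frac{d}{5}$)
$s{\left(I,j \right)} = -7$ ($s{\left(I,j \right)} = 2 \left(-1\right) - 5 = -2 - 5 = -7$)
$128 + s{\left(-2,7 \right)} \left(-110\right) = 128 - -770 = 128 + 770 = 898$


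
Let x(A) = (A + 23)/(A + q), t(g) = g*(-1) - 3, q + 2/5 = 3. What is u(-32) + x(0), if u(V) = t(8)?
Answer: -28/13 ≈ -2.1538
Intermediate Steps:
q = 13/5 (q = -⅖ + 3 = 13/5 ≈ 2.6000)
t(g) = -3 - g (t(g) = -g - 3 = -3 - g)
x(A) = (23 + A)/(13/5 + A) (x(A) = (A + 23)/(A + 13/5) = (23 + A)/(13/5 + A))
u(V) = -11 (u(V) = -3 - 1*8 = -3 - 8 = -11)
u(-32) + x(0) = -11 + 5*(23 + 0)/(13 + 5*0) = -11 + 5*23/(13 + 0) = -11 + 5*23/13 = -11 + 5*(1/13)*23 = -11 + 115/13 = -28/13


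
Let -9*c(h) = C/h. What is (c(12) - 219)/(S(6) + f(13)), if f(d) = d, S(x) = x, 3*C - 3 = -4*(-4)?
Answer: -70975/6156 ≈ -11.529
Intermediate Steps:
C = 19/3 (C = 1 + (-4*(-4))/3 = 1 + (⅓)*16 = 1 + 16/3 = 19/3 ≈ 6.3333)
c(h) = -19/(27*h)
(c(12) - 219)/(S(6) + f(13)) = (-19/27/12 - 219)/(6 + 13) = (-19/27*1/12 - 219)/19 = (-19/324 - 219)*(1/19) = -70975/324*1/19 = -70975/6156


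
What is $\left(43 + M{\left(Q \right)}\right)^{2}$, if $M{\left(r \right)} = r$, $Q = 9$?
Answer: $2704$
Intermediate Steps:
$\left(43 + M{\left(Q \right)}\right)^{2} = \left(43 + 9\right)^{2} = 52^{2} = 2704$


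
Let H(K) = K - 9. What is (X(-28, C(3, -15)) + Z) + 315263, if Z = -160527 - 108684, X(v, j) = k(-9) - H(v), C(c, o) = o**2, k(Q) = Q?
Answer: 46080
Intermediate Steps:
H(K) = -9 + K
X(v, j) = -v (X(v, j) = -9 - (-9 + v) = -9 + (9 - v) = -v)
Z = -269211
(X(-28, C(3, -15)) + Z) + 315263 = (-1*(-28) - 269211) + 315263 = (28 - 269211) + 315263 = -269183 + 315263 = 46080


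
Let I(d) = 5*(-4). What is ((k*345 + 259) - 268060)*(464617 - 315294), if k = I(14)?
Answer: -41019177423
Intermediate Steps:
I(d) = -20
k = -20
((k*345 + 259) - 268060)*(464617 - 315294) = ((-20*345 + 259) - 268060)*(464617 - 315294) = ((-6900 + 259) - 268060)*149323 = (-6641 - 268060)*149323 = -274701*149323 = -41019177423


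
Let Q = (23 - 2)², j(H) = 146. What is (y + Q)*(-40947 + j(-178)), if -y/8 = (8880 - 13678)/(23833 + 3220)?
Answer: -488337254357/27053 ≈ -1.8051e+7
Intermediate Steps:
y = 38384/27053 (y = -8*(8880 - 13678)/(23833 + 3220) = -(-38384)/27053 = -8*(-4798/27053) = 38384/27053 ≈ 1.4188)
Q = 441 (Q = 21² = 441)
(y + Q)*(-40947 + j(-178)) = (38384/27053 + 441)*(-40947 + 146) = (11968757/27053)*(-40801) = -488337254357/27053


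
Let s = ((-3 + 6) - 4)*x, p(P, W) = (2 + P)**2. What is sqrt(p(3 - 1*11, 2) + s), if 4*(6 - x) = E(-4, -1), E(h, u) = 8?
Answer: 4*sqrt(2) ≈ 5.6569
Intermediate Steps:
x = 4 (x = 6 - 1/4*8 = 6 - 2 = 4)
s = -4 (s = ((-3 + 6) - 4)*4 = (3 - 4)*4 = -1*4 = -4)
sqrt(p(3 - 1*11, 2) + s) = sqrt((2 + (3 - 1*11))**2 - 4) = sqrt((2 + (3 - 11))**2 - 4) = sqrt((2 - 8)**2 - 4) = sqrt((-6)**2 - 4) = sqrt(36 - 4) = sqrt(32) = 4*sqrt(2)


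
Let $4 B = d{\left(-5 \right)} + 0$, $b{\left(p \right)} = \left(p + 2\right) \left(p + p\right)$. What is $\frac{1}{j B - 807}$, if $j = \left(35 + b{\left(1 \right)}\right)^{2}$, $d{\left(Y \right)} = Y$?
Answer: $- \frac{4}{11633} \approx -0.00034385$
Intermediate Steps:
$b{\left(p \right)} = 2 p \left(2 + p\right)$ ($b{\left(p \right)} = \left(2 + p\right) 2 p = 2 p \left(2 + p\right)$)
$B = - \frac{5}{4}$ ($B = \frac{-5 + 0}{4} = \frac{1}{4} \left(-5\right) = - \frac{5}{4} \approx -1.25$)
$j = 1681$ ($j = \left(35 + 2 \cdot 1 \left(2 + 1\right)\right)^{2} = \left(35 + 2 \cdot 1 \cdot 3\right)^{2} = \left(35 + 6\right)^{2} = 41^{2} = 1681$)
$\frac{1}{j B - 807} = \frac{1}{1681 \left(- \frac{5}{4}\right) - 807} = \frac{1}{- \frac{8405}{4} - 807} = \frac{1}{- \frac{11633}{4}} = - \frac{4}{11633}$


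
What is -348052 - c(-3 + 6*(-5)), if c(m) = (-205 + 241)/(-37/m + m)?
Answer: -91537379/263 ≈ -3.4805e+5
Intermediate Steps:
c(m) = 36/(m - 37/m)
-348052 - c(-3 + 6*(-5)) = -348052 - 36*(-3 + 6*(-5))/(-37 + (-3 + 6*(-5))**2) = -348052 - 36*(-3 - 30)/(-37 + (-3 - 30)**2) = -348052 - 36*(-33)/(-37 + (-33)**2) = -348052 - 36*(-33)/(-37 + 1089) = -348052 - 36*(-33)/1052 = -348052 - 1*(-297/263) = -348052 + 297/263 = -91537379/263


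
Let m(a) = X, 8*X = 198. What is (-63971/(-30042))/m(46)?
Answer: 127942/1487079 ≈ 0.086036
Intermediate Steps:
X = 99/4 (X = (1/8)*198 = 99/4 ≈ 24.750)
m(a) = 99/4
(-63971/(-30042))/m(46) = (-63971/(-30042))/(99/4) = -63971*(-1/30042)*(4/99) = (63971/30042)*(4/99) = 127942/1487079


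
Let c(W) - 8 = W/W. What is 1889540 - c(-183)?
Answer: 1889531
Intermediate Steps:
c(W) = 9 (c(W) = 8 + W/W = 8 + 1 = 9)
1889540 - c(-183) = 1889540 - 1*9 = 1889540 - 9 = 1889531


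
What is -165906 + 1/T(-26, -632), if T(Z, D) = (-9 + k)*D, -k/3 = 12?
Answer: -4718366639/28440 ≈ -1.6591e+5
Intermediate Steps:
k = -36 (k = -3*12 = -36)
T(Z, D) = -45*D (T(Z, D) = (-9 - 36)*D = -45*D)
-165906 + 1/T(-26, -632) = -165906 + 1/(-45*(-632)) = -165906 + 1/28440 = -4718366639/28440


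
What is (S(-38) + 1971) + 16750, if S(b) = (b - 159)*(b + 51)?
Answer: 16160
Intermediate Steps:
S(b) = (-159 + b)*(51 + b)
(S(-38) + 1971) + 16750 = ((-8109 + (-38)² - 108*(-38)) + 1971) + 16750 = ((-8109 + 1444 + 4104) + 1971) + 16750 = (-2561 + 1971) + 16750 = -590 + 16750 = 16160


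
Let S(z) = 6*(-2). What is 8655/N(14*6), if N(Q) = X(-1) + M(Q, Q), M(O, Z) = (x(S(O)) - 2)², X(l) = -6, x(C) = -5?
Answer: 8655/43 ≈ 201.28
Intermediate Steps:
S(z) = -12
M(O, Z) = 49 (M(O, Z) = (-5 - 2)² = (-7)² = 49)
N(Q) = 43 (N(Q) = -6 + 49 = 43)
8655/N(14*6) = 8655/43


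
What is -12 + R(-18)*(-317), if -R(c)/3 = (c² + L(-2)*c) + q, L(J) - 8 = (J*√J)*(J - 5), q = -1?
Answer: 170217 - 239652*I*√2 ≈ 1.7022e+5 - 3.3892e+5*I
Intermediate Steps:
L(J) = 8 + J^(3/2)*(-5 + J) (L(J) = 8 + (J*√J)*(J - 5) = 8 + J^(3/2)*(-5 + J))
R(c) = 3 - 3*c² - 3*c*(8 + 14*I*√2) (R(c) = -3*((c² + (8 + (-2)^(5/2) - (-10)*I*√2)*c) - 1) = -3*((c² + (8 + 4*I*√2 - (-10)*I*√2)*c) - 1) = -3*((c² + (8 + 4*I*√2 + 10*I*√2)*c) - 1) = -3*((c² + (8 + 14*I*√2)*c) - 1) = -3*((c² + c*(8 + 14*I*√2)) - 1) = -3*(-1 + c² + c*(8 + 14*I*√2)) = 3 - 3*c² - 3*c*(8 + 14*I*√2))
-12 + R(-18)*(-317) = -12 + (3 - 3*(-18)² - 6*(-18)*(4 + 7*I*√2))*(-317) = -12 + (3 - 3*324 + (432 + 756*I*√2))*(-317) = -12 + (3 - 972 + (432 + 756*I*√2))*(-317) = -12 + (-537 + 756*I*√2)*(-317) = -12 + (170229 - 239652*I*√2) = 170217 - 239652*I*√2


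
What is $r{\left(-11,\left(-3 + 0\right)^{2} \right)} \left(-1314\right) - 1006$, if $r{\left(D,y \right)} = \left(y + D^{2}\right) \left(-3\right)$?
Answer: $511454$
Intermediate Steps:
$r{\left(D,y \right)} = - 3 y - 3 D^{2}$
$r{\left(-11,\left(-3 + 0\right)^{2} \right)} \left(-1314\right) - 1006 = \left(- 3 \left(-3 + 0\right)^{2} - 3 \left(-11\right)^{2}\right) \left(-1314\right) - 1006 = \left(- 3 \left(-3\right)^{2} - 363\right) \left(-1314\right) - 1006 = \left(\left(-3\right) 9 - 363\right) \left(-1314\right) - 1006 = \left(-27 - 363\right) \left(-1314\right) - 1006 = \left(-390\right) \left(-1314\right) - 1006 = 512460 - 1006 = 511454$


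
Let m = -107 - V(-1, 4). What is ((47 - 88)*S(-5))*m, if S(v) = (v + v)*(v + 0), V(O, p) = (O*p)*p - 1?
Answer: 184500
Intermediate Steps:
V(O, p) = -1 + O*p**2 (V(O, p) = O*p**2 - 1 = -1 + O*p**2)
m = -90 (m = -107 - (-1 - 1*4**2) = -107 - (-1 - 1*16) = -107 - (-1 - 16) = -107 - 1*(-17) = -107 + 17 = -90)
S(v) = 2*v**2 (S(v) = (2*v)*v = 2*v**2)
((47 - 88)*S(-5))*m = ((47 - 88)*(2*(-5)**2))*(-90) = -82*25*(-90) = -41*50*(-90) = -2050*(-90) = 184500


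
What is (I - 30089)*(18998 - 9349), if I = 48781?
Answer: 180359108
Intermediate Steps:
(I - 30089)*(18998 - 9349) = (48781 - 30089)*(18998 - 9349) = 18692*9649 = 180359108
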